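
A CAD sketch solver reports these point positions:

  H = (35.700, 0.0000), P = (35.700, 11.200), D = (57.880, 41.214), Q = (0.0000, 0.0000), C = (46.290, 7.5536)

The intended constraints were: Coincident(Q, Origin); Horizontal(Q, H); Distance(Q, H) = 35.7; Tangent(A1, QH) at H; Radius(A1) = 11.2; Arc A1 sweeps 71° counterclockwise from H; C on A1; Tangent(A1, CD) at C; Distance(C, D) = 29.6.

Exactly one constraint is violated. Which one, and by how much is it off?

Distance(C, D) = 29.6 — off by 6.00.

Q = (0.00, 0.00) ✓; Q.y = 0.00, H.y = 0.00 ✓; |QH| = 35.70 ✓; ∠(PH, HQ) = 90.00° ✓; |PH| = 11.20 ✓; bearing(P→C) − bearing(P→H) = 71.00° ✓; |PC| = 11.20 ✓; ∠(PC, CD) = 90.00° ✓; |CD| = 35.60 ✗.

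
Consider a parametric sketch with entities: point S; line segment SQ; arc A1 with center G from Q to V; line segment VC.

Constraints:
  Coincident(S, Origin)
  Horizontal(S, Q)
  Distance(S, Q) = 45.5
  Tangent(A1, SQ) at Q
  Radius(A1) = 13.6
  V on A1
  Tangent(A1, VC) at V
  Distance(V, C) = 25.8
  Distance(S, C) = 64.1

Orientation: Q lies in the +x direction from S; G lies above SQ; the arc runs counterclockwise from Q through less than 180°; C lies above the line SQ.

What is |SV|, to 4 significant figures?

61.02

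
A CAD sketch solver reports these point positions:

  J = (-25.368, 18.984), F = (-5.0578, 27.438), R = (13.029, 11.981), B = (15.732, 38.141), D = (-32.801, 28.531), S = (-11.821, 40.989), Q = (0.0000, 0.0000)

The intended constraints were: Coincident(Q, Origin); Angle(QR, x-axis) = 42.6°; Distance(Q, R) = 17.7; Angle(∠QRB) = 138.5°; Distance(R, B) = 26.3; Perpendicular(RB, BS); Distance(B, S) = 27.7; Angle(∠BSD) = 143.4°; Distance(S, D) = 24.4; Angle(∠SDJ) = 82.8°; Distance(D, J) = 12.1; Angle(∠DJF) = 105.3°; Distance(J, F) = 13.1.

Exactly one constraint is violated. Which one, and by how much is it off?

Distance(J, F) = 13.1 — off by 8.90.

Q = (0.00, 0.00) ✓; QR at 42.60° ✓; |QR| = 17.70 ✓; ∠QRB = 138.5° ✓; |RB| = 26.30 ✓; ∠(RB, BS) = 90.00° ✓; |BS| = 27.70 ✓; ∠BSD = 143.4° ✓; |SD| = 24.40 ✓; ∠SDJ = 82.80° ✓; |DJ| = 12.10 ✓; ∠DJF = 105.3° ✓; |JF| = 22.00 ✗.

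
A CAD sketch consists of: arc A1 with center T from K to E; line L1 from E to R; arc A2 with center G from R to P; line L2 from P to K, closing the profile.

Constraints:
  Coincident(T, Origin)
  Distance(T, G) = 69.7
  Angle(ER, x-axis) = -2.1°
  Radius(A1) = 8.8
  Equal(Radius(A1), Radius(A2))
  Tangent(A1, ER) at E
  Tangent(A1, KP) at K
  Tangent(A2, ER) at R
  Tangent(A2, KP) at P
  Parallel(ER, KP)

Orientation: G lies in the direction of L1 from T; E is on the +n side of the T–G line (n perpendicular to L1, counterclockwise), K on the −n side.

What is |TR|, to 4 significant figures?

70.25

The slot axis is L1's direction at -2.1°, so u = (cos -2.1°, sin -2.1°) = (0.9993, -0.03664) and n = (−sin -2.1°, cos -2.1°) = (0.03664, 0.9993). T is at the origin and G lies 69.7 along u from T, so G = 69.7·u = (69.65, -2.554). Tangency of A1 to both parallel lines with radius 8.8 puts E and K at T ± 8.8·n: E = (0.3225, 8.794), K = (-0.3225, -8.794). Equal radii place R and P the same way about G: R = G + 8.8·n = (69.98, 6.240), P = G − 8.8·n = (69.33, -11.35). Then |TR| = |R − T| = 70.25.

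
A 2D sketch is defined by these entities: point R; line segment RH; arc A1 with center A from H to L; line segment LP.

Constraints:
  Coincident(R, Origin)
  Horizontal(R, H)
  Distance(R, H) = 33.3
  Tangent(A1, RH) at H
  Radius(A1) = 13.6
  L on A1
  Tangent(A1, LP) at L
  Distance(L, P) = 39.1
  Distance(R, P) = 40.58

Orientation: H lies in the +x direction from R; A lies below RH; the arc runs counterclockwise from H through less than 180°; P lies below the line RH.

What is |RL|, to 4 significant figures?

22.58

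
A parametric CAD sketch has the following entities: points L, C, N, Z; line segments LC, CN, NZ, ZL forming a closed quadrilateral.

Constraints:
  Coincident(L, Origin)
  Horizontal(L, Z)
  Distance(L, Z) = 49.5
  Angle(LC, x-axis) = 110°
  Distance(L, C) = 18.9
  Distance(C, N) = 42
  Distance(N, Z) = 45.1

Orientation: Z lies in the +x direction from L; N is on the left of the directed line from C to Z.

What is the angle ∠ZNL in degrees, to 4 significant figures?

62.83°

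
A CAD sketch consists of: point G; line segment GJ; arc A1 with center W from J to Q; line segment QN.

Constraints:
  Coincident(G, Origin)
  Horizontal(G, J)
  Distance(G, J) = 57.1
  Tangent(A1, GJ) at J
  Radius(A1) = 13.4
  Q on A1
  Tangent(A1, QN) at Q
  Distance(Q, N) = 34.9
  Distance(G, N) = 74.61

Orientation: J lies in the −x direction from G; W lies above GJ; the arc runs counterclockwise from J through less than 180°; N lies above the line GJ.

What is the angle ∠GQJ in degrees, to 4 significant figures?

104.9°

Checks: |WQ| = 13.40 ✓; ∠(WQ, QN) = 90.00° ✓; |QN| = 34.90 ✓; |GN| = 74.61 ✓.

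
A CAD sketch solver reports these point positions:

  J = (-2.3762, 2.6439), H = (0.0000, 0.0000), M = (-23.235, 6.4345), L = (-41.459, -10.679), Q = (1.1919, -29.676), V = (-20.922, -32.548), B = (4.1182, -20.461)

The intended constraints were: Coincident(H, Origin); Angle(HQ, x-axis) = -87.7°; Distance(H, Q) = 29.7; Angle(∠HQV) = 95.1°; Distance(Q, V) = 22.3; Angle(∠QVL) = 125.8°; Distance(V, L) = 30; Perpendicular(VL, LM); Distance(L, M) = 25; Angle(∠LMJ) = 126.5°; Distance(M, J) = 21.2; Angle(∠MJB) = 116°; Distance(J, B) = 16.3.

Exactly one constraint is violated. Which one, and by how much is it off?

Distance(J, B) = 16.3 — off by 7.70.

H = (0.00, 0.00) ✓; HQ at -87.70° ✓; |HQ| = 29.70 ✓; ∠HQV = 95.10° ✓; |QV| = 22.30 ✓; ∠QVL = 125.8° ✓; |VL| = 30.00 ✓; ∠(VL, LM) = 90.00° ✓; |LM| = 25.00 ✓; ∠LMJ = 126.5° ✓; |MJ| = 21.20 ✓; ∠MJB = 116.0° ✓; |JB| = 24.00 ✗.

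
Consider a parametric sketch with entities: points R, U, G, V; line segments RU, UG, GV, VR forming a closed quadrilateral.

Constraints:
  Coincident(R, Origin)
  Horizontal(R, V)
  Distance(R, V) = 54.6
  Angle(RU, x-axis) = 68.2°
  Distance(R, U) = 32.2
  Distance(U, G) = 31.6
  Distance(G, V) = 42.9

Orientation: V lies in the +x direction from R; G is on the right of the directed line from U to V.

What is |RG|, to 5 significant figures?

11.857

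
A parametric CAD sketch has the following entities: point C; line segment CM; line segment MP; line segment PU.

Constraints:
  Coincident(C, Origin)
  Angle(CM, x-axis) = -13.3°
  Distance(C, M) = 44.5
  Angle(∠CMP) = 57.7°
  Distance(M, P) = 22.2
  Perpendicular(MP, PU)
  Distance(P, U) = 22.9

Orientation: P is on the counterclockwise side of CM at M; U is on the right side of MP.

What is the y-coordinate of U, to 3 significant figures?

18.2

C is at the origin; CM runs at -13.3° with length 44.5, so M = 44.5·(cos -13.3°, sin -13.3°) = (43.3, -10.2). ∠CMP = 57.7°, so MP runs at -13.3° + (180° − 57.7°) = 109° from the x-axis; with |MP| = 22.2, P = M + 22.2·(cos 109°, sin 109°) = (36.1, 10.8). The perpendicularity gives PU at right angles to MP; with |PU| = 22.9 on the right of MP, U = P + 22.9·(0.946, 0.326) = (57.7, 18.2). So U.y = 18.2.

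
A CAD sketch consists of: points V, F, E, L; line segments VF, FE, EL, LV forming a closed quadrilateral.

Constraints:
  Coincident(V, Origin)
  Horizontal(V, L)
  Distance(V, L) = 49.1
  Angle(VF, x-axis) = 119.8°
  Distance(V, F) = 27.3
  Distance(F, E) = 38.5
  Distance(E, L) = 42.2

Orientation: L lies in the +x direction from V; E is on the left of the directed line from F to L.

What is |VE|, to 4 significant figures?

41.11

V is at the origin; VL is horizontal with |VL| = 49.1 and L in +x, so L = (49.1, 0). VF runs at 119.8° with |VF| = 27.3, so F = (-13.57, 23.69). E is determined by |FE| = 38.5 and |EL| = 42.2 together: it lies at the intersection of circle(F, 38.5) and circle(L, 42.2). With |FL| = 67.00, the foot of the radical line on FL is 31.27 from F and the perpendicular offset is √(38.5² − 31.27²) = 22.46. Taking the left-of-FL solution: E = (23.62, 33.64).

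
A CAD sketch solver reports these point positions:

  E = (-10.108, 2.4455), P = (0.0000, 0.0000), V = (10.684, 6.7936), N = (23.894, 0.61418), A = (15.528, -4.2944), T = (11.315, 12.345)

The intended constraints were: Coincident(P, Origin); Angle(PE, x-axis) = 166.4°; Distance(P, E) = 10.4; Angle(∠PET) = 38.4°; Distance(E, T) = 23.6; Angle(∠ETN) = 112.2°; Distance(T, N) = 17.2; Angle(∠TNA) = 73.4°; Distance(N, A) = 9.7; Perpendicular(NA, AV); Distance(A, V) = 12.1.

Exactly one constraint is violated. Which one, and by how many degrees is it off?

Perpendicular(NA, AV) — off by 6.80°.

P = (0.00, 0.00) ✓; PE at 166.4° ✓; |PE| = 10.40 ✓; ∠PET = 38.40° ✓; |ET| = 23.60 ✓; ∠ETN = 112.2° ✓; |TN| = 17.20 ✓; ∠TNA = 73.40° ✓; |NA| = 9.700 ✓; ∠(NA, AV) = 96.80° ✗; |AV| = 12.10 ✓.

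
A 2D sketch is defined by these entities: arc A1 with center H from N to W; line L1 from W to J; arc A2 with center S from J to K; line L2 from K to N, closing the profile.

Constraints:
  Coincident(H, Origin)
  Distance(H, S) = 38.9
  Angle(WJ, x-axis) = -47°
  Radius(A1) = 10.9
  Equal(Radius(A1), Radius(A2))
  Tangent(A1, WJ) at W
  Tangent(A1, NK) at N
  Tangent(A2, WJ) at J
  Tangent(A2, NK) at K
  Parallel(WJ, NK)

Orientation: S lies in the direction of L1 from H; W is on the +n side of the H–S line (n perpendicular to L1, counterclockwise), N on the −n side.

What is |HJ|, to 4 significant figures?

40.40

Tangency of A1 to both parallel lines with radius 10.9 puts W and N at H ± 10.9·n: W = (7.972, 7.434), N = (-7.972, -7.434). Equal radii place J and K the same way about S: J = S + 10.9·n = (34.50, -21.02), K = S − 10.9·n = (18.56, -35.88). Then |HJ| = |J − H| = 40.40.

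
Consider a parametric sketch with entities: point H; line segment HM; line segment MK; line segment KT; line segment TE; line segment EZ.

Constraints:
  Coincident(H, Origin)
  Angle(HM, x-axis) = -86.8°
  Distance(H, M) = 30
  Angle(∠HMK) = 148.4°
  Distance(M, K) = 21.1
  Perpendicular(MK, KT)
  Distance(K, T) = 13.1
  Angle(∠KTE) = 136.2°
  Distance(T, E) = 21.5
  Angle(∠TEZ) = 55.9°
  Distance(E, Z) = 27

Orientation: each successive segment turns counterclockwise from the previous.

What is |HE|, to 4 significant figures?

34.29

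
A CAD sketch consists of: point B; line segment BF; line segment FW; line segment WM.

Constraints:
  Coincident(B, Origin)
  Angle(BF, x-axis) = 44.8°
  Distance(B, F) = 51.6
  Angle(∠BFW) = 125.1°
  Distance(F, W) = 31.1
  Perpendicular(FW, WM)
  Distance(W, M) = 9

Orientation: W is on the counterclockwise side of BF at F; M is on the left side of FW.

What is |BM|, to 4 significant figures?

69.26

B is at the origin; BF runs at 44.8° with length 51.6, so F = 51.6·(cos 44.8°, sin 44.8°) = (36.61, 36.36). ∠BFW = 125.1°, so FW runs at 44.8° + (180° − 125.1°) = 99.70° from the x-axis; with |FW| = 31.1, W = F + 31.1·(cos 99.70°, sin 99.70°) = (31.37, 67.01). FW is perpendicular to WM; with |WM| = 9.0 on the left of FW, M = W + 9.0·(-0.9857, -0.1685) = (22.50, 65.50). Then |BM| = |M − B| = 69.26.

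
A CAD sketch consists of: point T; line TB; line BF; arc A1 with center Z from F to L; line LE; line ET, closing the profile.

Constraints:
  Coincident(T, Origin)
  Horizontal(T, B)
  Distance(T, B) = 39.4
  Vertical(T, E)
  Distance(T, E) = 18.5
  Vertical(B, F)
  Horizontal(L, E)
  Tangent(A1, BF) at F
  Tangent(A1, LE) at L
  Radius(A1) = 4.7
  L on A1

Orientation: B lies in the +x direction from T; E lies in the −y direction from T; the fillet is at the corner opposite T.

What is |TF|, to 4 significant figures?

41.75

The virtual corner opposite T is at (39.40, -18.50). The tangent condition forces ZF to be normal to BF and tangency of A1 to LE means the radius ZL is perpendicular to LE, with radius 4.7, so the center Z sits 4.7 in from both sides at Z = (34.70, -13.80). That places the tangent points at F = (39.40, -13.80) on BF and L = (34.70, -18.50) on LE. Then |TF| = |F − T| = 41.75.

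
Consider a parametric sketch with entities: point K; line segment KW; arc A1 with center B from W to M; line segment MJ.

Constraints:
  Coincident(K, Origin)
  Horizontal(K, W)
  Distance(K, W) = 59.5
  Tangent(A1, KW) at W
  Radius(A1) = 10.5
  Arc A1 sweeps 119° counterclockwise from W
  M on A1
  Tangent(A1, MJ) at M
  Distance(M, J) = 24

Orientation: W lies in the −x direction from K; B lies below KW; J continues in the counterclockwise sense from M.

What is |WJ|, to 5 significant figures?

36.663

K is at the origin; KW is horizontal with |KW| = 59.5 and W on the −x side, so W = (-59.500, 0.0000). The tangent condition forces BW to be normal to KW, so B = W + (0, -10.5) = (-59.500, -10.500). On A1, W sits at bearing 90° from B; a 119° counterclockwise sweep puts M at bearing 209°, so M = B + 10.5·(cos 209°, sin 209°) = (-68.684, -15.591). Tangency of A1 to MJ means the radius BM is perpendicular to MJ, so MJ runs along (−sin 209°, cos 209°); with |MJ| = 24.0, J = (-57.048, -36.581). Then |WJ| = |J − W| = 36.663.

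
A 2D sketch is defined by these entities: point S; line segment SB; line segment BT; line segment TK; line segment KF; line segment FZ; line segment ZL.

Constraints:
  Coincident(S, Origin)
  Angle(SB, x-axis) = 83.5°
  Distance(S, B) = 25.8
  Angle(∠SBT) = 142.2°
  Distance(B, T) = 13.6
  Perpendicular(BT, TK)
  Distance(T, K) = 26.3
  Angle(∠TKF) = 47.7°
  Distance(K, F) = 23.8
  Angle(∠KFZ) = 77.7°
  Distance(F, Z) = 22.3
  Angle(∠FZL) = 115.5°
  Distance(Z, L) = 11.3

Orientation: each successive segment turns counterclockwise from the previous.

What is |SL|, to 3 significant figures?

46.3

S is at the origin; SB runs at 83.5° with length 25.8, so B = (2.92, 25.6). ∠SBT = 142.2° gives BT at 121° from the x-axis; with |BT| = 13.6, T = (-4.14, 37.3). The perpendicularity gives TK at right angles to BT, so TK runs at -149°; with |TK| = 26.3, K = (-26.6, 23.6). ∠TKF = 47.7° gives KF at -16.4° from the x-axis; with |KF| = 23.8, F = (-3.79, 16.9). ∠KFZ = 77.7° gives FZ at 85.9° from the x-axis; with |FZ| = 22.3, Z = (-2.19, 39.1). ∠FZL = 115.5° gives ZL at 150° from the x-axis; with |ZL| = 11.3, L = (-12.0, 44.7). Then |SL| = |L − S| = 46.3.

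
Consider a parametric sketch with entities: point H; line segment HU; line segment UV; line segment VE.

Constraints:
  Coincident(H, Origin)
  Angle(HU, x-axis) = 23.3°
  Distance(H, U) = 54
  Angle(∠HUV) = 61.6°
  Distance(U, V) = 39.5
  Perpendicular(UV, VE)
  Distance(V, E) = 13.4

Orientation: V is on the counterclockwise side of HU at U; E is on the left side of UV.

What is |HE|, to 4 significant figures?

36.79

H is at the origin; HU runs at 23.3° with length 54.0, so U = 54.0·(cos 23.3°, sin 23.3°) = (49.60, 21.36). ∠HUV = 61.6°, so UV runs at 23.3° + (180° − 61.6°) = 141.7° from the x-axis; with |UV| = 39.5, V = U + 39.5·(cos 141.7°, sin 141.7°) = (18.60, 45.84). UV ⟂ VE; with |VE| = 13.4 on the left of UV, E = V + 13.4·(-0.6198, -0.7848) = (10.29, 35.32). Then |HE| = |E − H| = 36.79.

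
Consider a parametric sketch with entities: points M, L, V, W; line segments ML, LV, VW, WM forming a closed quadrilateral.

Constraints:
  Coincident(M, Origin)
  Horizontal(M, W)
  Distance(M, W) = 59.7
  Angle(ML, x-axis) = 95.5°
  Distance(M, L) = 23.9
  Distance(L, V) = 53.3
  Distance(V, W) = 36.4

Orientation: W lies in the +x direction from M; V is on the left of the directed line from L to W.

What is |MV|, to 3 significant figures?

60.9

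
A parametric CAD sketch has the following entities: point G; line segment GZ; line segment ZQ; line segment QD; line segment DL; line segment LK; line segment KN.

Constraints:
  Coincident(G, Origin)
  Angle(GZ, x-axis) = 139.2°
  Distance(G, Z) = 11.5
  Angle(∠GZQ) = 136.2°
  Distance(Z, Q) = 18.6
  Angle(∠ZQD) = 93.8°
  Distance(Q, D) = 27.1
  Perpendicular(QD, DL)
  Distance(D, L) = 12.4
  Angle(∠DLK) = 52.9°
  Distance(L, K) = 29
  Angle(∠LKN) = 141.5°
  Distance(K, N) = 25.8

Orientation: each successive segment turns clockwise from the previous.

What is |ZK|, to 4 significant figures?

24.22

G is at the origin; GZ runs at 139.2° with length 11.5, so Z = (-8.705, 7.514). ∠GZQ = 136.2° gives ZQ at 95.40° from the x-axis; with |ZQ| = 18.6, Q = (-10.46, 26.03). ∠ZQD = 93.8° gives QD at 9.200° from the x-axis; with |QD| = 27.1, D = (16.30, 30.36). QD ⟂ DL, so DL runs at -80.80°; with |DL| = 12.4, L = (18.28, 18.12). ∠DLK = 52.9° gives LK at 152.1° from the x-axis; with |LK| = 29.0, K = (-7.351, 31.69). Then |ZK| = |K − Z| = 24.22.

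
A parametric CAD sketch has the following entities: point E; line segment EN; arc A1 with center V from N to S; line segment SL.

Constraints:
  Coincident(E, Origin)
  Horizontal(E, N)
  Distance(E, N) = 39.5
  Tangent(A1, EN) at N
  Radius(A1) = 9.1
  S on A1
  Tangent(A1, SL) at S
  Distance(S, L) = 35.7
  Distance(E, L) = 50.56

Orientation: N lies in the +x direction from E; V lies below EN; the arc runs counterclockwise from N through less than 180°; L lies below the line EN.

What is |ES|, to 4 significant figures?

31.49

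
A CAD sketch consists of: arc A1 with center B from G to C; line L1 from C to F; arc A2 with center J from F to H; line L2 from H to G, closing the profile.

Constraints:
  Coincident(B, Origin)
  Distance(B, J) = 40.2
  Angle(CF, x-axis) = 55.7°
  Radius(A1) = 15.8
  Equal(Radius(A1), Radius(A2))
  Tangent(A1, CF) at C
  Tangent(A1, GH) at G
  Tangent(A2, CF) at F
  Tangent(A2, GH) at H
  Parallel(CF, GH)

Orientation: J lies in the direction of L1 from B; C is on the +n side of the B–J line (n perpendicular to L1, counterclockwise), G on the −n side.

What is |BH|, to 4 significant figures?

43.19

The slot axis is L1's direction at 55.7°, so u = (cos 55.7°, sin 55.7°) = (0.5635, 0.8261) and n = (−sin 55.7°, cos 55.7°) = (-0.8261, 0.5635). B is at the origin and J lies 40.2 along u from B, so J = 40.2·u = (22.65, 33.21). Tangency of A1 to both parallel lines with radius 15.8 puts C and G at B ± 15.8·n: C = (-13.05, 8.904), G = (13.05, -8.904). Equal radii place F and H the same way about J: F = J + 15.8·n = (9.601, 42.11), H = J − 15.8·n = (35.71, 24.31). Then |BH| = |H − B| = 43.19.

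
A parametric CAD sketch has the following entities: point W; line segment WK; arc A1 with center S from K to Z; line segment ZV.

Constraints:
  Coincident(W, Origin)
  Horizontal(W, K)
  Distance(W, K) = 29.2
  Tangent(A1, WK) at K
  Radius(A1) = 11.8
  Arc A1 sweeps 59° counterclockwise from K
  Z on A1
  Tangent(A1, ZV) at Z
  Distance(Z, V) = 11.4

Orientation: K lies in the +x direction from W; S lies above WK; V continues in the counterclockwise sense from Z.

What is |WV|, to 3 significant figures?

47.8

On A1, K sits at bearing -90° from S; a 59° counterclockwise sweep puts Z at bearing -31°, so Z = S + 11.8·(cos -31°, sin -31°) = (39.3, 5.72). A1 meets ZV tangentially, so SZ is at right angles to ZV, so ZV runs along (−sin -31°, cos -31°); with |ZV| = 11.4, V = (45.2, 15.5). Then |WV| = |V − W| = 47.8.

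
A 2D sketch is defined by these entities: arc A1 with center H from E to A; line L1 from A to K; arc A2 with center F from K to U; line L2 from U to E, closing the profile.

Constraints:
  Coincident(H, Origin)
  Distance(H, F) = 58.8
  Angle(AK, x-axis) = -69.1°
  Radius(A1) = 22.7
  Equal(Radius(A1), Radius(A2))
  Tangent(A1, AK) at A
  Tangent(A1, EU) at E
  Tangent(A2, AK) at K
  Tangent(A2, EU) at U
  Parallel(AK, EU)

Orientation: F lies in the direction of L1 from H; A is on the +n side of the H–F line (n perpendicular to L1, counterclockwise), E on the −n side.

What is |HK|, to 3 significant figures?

63.0

The slot axis is L1's direction at -69.1°, so u = (cos -69.1°, sin -69.1°) = (0.357, -0.934) and n = (−sin -69.1°, cos -69.1°) = (0.934, 0.357). H is at the origin and F lies 58.8 along u from H, so F = 58.8·u = (21.0, -54.9). Tangency of A1 to both parallel lines with radius 22.7 puts A and E at H ± 22.7·n: A = (21.2, 8.10), E = (-21.2, -8.10). Equal radii place K and U the same way about F: K = F + 22.7·n = (42.2, -46.8), U = F − 22.7·n = (-0.230, -63.0). Then |HK| = |K − H| = 63.0.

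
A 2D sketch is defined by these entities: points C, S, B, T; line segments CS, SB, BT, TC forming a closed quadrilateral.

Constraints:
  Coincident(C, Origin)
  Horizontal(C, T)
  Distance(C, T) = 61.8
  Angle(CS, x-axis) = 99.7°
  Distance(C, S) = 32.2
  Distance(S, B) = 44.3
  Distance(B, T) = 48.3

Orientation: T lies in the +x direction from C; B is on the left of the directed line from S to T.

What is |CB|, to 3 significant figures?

56.3

Checks: |SB| = 44.30 ✓; |BT| = 48.30 ✓.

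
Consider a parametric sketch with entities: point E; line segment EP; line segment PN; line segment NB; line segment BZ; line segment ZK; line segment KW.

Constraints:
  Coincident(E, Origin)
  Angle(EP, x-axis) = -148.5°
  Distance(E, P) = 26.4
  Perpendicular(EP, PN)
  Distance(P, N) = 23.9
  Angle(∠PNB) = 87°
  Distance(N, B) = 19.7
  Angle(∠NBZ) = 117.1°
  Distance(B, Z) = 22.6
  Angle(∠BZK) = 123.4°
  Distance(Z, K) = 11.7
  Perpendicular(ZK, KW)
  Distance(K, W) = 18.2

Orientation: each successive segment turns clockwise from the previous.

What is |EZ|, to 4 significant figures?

3.357

∠PNB = 87.0° gives NB at 28.50° from the x-axis; with |NB| = 19.7, B = (-17.68, 15.98). ∠NBZ = 117.1° gives BZ at -34.40° from the x-axis; with |BZ| = 22.6, Z = (0.9628, 3.216). Then |EZ| = |Z − E| = 3.357.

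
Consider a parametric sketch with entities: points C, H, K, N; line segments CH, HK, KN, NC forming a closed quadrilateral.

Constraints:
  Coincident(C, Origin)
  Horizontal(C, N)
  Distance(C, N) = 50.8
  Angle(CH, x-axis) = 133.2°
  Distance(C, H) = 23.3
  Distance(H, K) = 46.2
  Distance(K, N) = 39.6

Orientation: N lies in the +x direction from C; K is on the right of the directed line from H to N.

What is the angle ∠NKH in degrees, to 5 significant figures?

106.54°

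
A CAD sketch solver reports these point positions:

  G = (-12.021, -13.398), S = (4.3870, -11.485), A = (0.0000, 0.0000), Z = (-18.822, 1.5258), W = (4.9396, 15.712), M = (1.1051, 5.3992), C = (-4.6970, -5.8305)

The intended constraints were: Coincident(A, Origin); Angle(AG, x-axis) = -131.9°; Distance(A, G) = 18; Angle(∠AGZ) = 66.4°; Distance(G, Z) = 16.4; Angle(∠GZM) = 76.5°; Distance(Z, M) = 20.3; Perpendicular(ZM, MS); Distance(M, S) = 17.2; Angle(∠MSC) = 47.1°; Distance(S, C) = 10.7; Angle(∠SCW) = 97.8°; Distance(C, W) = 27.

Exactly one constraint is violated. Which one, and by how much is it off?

Distance(C, W) = 27 — off by 3.40.

A = (0.00, 0.00) ✓; AG at -131.9° ✓; |AG| = 18.00 ✓; ∠AGZ = 66.40° ✓; |GZ| = 16.40 ✓; ∠GZM = 76.50° ✓; |ZM| = 20.30 ✓; ∠(ZM, MS) = 90.00° ✓; |MS| = 17.20 ✓; ∠MSC = 47.10° ✓; |SC| = 10.70 ✓; ∠SCW = 97.80° ✓; |CW| = 23.60 ✗.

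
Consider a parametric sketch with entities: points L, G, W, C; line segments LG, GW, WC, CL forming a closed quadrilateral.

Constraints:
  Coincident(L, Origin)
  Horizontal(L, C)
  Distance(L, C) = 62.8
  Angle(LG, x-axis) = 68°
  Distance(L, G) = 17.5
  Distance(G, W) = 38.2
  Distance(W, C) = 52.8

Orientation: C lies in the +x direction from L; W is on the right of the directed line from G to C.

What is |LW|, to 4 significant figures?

25.60

L is at the origin; LC is horizontal with |LC| = 62.8 and C in +x, so C = (62.8, 0). LG runs at 68.0° with |LG| = 17.5, so G = (6.556, 16.23). W is determined by |GW| = 38.2 and |WC| = 52.8 together: it lies at the intersection of circle(G, 38.2) and circle(C, 52.8). With |GC| = 58.54, the foot of the radical line on GC is 17.92 from G and the perpendicular offset is √(38.2² − 17.92²) = 33.74. Taking the right-of-GC solution: W = (14.42, -21.16).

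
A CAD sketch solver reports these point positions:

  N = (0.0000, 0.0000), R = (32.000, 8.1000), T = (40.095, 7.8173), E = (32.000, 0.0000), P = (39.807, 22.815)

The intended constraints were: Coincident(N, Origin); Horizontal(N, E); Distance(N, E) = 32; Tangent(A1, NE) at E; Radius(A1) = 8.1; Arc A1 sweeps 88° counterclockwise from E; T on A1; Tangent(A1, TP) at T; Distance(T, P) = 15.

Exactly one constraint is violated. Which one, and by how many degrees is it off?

Tangent(A1, TP) at T — off by 3.10°.

N = (0.00, 0.00) ✓; N.y = 0.00, E.y = 0.00 ✓; |NE| = 32.00 ✓; ∠(RE, EN) = 90.00° ✓; |RE| = 8.100 ✓; bearing(R→T) − bearing(R→E) = 88.00° ✓; |RT| = 8.100 ✓; ∠(RT, TP) = 86.90° ✗; |TP| = 15.00 ✓.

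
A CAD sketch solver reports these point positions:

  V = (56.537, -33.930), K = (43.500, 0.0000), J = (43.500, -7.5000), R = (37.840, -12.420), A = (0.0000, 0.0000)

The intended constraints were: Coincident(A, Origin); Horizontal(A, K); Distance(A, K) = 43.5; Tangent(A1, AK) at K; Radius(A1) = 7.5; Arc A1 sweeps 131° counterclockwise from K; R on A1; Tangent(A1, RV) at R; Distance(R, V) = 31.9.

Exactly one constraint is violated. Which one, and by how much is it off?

Distance(R, V) = 31.9 — off by 3.40.

A = (0.00, 0.00) ✓; A.y = 0.00, K.y = 0.00 ✓; |AK| = 43.50 ✓; ∠(JK, KA) = 90.00° ✓; |JK| = 7.500 ✓; bearing(J→R) − bearing(J→K) = 131.0° ✓; |JR| = 7.499 ✓; ∠(JR, RV) = 90.00° ✓; |RV| = 28.50 ✗.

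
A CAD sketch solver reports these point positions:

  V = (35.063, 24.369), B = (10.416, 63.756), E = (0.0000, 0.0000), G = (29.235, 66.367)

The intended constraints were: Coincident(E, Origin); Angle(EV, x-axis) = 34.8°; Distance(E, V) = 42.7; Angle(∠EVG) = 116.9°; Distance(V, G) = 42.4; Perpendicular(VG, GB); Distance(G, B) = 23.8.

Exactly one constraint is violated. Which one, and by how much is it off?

Distance(G, B) = 23.8 — off by 4.80.

E = (0.00, 0.00) ✓; EV at 34.80° ✓; |EV| = 42.70 ✓; ∠EVG = 116.9° ✓; |VG| = 42.40 ✓; ∠(VG, GB) = 90.00° ✓; |GB| = 19.00 ✗.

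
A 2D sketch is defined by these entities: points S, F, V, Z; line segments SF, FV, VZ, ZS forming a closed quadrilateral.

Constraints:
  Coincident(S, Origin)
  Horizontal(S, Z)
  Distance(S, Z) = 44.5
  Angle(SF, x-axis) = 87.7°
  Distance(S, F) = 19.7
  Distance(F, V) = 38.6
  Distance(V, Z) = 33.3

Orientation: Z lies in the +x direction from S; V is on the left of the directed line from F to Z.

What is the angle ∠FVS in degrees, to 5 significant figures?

21.754°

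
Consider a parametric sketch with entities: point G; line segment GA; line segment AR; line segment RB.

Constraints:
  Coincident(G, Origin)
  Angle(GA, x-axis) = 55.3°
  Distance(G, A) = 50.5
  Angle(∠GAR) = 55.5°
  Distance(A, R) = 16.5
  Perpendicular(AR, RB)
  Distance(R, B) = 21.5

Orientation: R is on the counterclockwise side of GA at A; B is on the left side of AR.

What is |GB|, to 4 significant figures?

23.48

G is at the origin; GA runs at 55.3° with length 50.5, so A = 50.5·(cos 55.3°, sin 55.3°) = (28.75, 41.52). ∠GAR = 55.5°, so AR runs at 55.3° + (180° − 55.5°) = 179.8° from the x-axis; with |AR| = 16.5, R = A + 16.5·(cos 179.8°, sin 179.8°) = (12.25, 41.58). AR ⟂ RB; with |RB| = 21.5 on the left of AR, B = R + 21.5·(-0.003491, -1.000) = (12.17, 20.08). Then |GB| = |B − G| = 23.48.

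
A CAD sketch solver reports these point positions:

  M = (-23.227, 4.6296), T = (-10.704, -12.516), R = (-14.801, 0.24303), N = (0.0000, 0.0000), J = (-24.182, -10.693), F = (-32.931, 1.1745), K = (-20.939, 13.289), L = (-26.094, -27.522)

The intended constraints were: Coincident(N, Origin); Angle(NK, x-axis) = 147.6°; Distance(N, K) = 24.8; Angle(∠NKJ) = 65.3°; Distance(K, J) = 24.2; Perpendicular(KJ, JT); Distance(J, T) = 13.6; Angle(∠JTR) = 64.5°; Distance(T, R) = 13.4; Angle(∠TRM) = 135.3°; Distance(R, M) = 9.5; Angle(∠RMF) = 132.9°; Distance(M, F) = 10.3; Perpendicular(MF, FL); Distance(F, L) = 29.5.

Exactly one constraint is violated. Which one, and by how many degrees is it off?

Perpendicular(MF, FL) — off by 6.20°.

N = (0.00, 0.00) ✓; NK at 147.6° ✓; |NK| = 24.80 ✓; ∠NKJ = 65.30° ✓; |KJ| = 24.20 ✓; ∠(KJ, JT) = 90.00° ✓; |JT| = 13.60 ✓; ∠JTR = 64.49° ✓; |TR| = 13.40 ✓; ∠TRM = 135.3° ✓; |RM| = 9.499 ✓; ∠RMF = 132.9° ✓; |MF| = 10.30 ✓; ∠(MF, FL) = 83.80° ✗; |FL| = 29.50 ✓.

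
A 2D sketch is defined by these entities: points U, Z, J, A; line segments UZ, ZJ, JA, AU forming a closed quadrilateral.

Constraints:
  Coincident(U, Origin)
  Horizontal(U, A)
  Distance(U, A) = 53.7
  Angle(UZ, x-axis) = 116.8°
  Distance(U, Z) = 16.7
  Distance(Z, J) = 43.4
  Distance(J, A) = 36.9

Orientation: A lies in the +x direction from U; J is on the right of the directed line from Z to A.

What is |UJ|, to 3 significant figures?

27.6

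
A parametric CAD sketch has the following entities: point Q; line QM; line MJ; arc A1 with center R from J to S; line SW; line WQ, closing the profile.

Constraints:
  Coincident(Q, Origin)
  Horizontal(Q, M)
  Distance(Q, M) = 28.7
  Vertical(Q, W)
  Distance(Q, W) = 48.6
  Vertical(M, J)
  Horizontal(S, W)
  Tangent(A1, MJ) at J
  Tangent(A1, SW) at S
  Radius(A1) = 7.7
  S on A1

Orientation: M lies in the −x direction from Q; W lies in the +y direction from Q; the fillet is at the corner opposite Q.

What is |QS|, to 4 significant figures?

52.94

The virtual corner opposite Q is at (-28.70, 48.60). The tangent condition forces RJ to be normal to MJ and since A1 is tangent to SW there, RS ⟂ SW, with radius 7.7, so the center R sits 7.7 in from both sides at R = (-21.00, 40.90). That places the tangent points at J = (-28.70, 40.90) on MJ and S = (-21.00, 48.60) on SW. Then |QS| = |S − Q| = 52.94.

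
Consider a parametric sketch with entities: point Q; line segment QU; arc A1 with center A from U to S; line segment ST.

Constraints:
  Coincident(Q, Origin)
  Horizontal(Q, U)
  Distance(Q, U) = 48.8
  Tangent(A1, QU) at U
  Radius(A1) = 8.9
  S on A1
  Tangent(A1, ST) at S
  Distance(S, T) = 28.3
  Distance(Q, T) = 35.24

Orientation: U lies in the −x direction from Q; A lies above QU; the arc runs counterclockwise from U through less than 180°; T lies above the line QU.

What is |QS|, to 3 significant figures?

42.0

Q is at the origin; Q and U share the same y with |QU| = 48.8 and U on the −x side, so U = (-48.8, 0.00). Since A1 is tangent to QU there, AU ⟂ QU, so A = U + (0, 8.9) = (-48.8, 8.90). Since AS ⟂ ST (tangency), |AT| = √(8.9² + 28.3²) = 29.7 regardless of where S sits on A1. So T lies on both circle(Q, 35.24) and circle(A, 29.7); the above-QU intersection is T = (-24.3, 25.6). S is the foot of the tangent from T: S = (-41.8, 3.38).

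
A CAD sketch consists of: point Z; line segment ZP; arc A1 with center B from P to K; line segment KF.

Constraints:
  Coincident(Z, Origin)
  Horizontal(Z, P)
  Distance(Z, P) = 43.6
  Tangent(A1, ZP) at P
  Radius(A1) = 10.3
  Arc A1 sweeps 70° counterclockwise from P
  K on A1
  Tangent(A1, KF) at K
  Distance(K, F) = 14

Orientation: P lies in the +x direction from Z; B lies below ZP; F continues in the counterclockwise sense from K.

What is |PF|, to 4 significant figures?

24.63

On A1, P sits at bearing 90° from B; a 70° counterclockwise sweep puts K at bearing 160°, so K = B + 10.3·(cos 160°, sin 160°) = (33.92, -6.777). Tangency of A1 to KF means the radius BK is perpendicular to KF, so KF runs along (−sin 160°, cos 160°); with |KF| = 14.0, F = (29.13, -19.93). Then |PF| = |F − P| = 24.63.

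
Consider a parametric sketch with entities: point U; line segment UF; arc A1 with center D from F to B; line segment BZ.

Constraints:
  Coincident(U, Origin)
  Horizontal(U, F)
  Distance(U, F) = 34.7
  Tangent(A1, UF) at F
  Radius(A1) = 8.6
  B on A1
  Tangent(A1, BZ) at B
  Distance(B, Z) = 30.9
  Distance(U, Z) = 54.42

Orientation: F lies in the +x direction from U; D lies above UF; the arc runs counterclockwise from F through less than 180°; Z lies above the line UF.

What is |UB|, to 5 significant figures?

44.349

U is at the origin; U and F share the same y with |UF| = 34.7 and F on the +x side, so F = (34.700, 0.0000). Since A1 is tangent to UF there, DF ⟂ UF, so D = F + (0, 8.6) = (34.700, 8.6000). Since DB ⟂ BZ (tangency), |DZ| = √(8.6² + 30.9²) = 32.074 regardless of where B sits on A1. So Z lies on both circle(U, 54.42) and circle(D, 32.074); the above-UF intersection is Z = (36.193, 40.640). B is the foot of the tangent from Z: B = (43.083, 10.518).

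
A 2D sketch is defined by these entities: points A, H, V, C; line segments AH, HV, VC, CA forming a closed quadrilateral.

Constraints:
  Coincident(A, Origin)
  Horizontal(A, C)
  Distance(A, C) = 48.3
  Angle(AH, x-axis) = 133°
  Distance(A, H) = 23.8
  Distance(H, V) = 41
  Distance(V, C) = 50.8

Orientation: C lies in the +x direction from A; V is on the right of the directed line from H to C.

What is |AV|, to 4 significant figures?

19.65

A is at the origin; A and C share the same y with |AC| = 48.3 and C in +x, so C = (48.3, 0). AH runs at 133.0° with |AH| = 23.8, so H = (-16.23, 17.41). V is determined by |HV| = 41.0 and |VC| = 50.8 together: it lies at the intersection of circle(H, 41.0) and circle(C, 50.8). With |HC| = 66.84, the foot of the radical line on HC is 26.69 from H and the perpendicular offset is √(41.0² − 26.69²) = 31.12. Taking the right-of-HC solution: V = (1.431, -19.59).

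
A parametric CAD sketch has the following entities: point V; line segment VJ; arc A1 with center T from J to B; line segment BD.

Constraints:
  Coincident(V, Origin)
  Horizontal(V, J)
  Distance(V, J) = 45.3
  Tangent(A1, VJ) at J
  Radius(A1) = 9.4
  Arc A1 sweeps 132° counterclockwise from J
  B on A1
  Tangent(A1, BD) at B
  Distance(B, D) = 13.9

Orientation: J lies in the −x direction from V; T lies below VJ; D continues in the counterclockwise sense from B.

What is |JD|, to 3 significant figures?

26.1

On A1, J sits at bearing 90° from T; a 132° counterclockwise sweep puts B at bearing 222°, so B = T + 9.4·(cos 222°, sin 222°) = (-52.3, -15.7). A1 meets BD tangentially, so TB is at right angles to BD, so BD runs along (−sin 222°, cos 222°); with |BD| = 13.9, D = (-43.0, -26.0). Then |JD| = |D − J| = 26.1.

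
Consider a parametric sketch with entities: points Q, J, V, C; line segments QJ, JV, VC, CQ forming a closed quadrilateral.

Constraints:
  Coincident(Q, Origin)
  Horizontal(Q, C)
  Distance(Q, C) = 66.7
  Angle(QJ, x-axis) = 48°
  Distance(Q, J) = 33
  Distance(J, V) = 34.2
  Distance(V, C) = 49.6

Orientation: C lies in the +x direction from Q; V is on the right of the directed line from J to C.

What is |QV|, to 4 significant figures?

20.33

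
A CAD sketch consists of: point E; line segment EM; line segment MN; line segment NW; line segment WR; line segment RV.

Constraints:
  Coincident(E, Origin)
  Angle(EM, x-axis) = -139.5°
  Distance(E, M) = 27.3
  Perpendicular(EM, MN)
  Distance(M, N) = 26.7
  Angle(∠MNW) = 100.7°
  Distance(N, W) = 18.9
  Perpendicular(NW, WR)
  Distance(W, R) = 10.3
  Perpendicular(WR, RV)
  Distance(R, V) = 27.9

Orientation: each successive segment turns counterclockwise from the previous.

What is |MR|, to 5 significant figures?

28.690

E is at the origin; EM runs at -139.5° with length 27.3, so M = (-20.759, -17.730). The perpendicularity gives MN at right angles to EM, so MN runs at -49.500°; with |MN| = 26.7, N = (-3.4188, -38.033). ∠MNW = 100.7° gives NW at 29.800° from the x-axis; with |NW| = 18.9, W = (12.982, -28.640). NW ⟂ WR, so WR runs at 119.80°; with |WR| = 10.3, R = (7.8631, -19.702). Then |MR| = |R − M| = 28.690.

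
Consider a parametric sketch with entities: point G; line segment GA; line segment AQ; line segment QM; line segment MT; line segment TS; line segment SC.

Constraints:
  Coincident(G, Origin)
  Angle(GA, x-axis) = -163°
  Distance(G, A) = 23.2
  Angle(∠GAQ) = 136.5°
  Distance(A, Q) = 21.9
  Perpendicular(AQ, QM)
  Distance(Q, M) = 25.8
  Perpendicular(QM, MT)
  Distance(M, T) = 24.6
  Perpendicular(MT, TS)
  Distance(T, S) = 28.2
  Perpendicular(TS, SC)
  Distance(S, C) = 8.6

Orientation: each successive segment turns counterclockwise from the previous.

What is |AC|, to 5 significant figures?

6.3695

G is at the origin; GA runs at -163.0° with length 23.2, so A = (-22.186, -6.7830). ∠GAQ = 136.5° gives AQ at -119.50° from the x-axis; with |AQ| = 21.9, Q = (-32.970, -25.844). The perpendicularity gives QM at right angles to AQ, so QM runs at -29.500°; with |QM| = 25.8, M = (-10.515, -38.548). The perpendicularity gives MT at right angles to QM, so MT runs at 60.500°; with |MT| = 24.6, T = (1.5985, -17.138). MT ⟂ TS, so TS runs at 150.50°; with |TS| = 28.2, S = (-22.946, -3.2512). TS ⟂ SC, so SC runs at -119.50°; with |SC| = 8.6, C = (-27.180, -10.736). Then |AC| = |C − A| = 6.3695.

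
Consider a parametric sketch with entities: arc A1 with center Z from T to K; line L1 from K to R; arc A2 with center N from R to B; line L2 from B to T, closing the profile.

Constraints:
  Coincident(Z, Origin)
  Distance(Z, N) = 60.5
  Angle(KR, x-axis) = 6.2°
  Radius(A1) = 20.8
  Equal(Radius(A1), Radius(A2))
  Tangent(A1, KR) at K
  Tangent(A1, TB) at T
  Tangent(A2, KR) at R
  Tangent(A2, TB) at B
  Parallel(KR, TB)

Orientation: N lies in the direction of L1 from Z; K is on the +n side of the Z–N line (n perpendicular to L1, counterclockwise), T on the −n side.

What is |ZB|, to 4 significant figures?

63.98

Tangency of A1 to both parallel lines with radius 20.8 puts K and T at Z ± 20.8·n: K = (-2.246, 20.68), T = (2.246, -20.68). Equal radii place R and B the same way about N: R = N + 20.8·n = (57.90, 27.21), B = N − 20.8·n = (62.39, -14.14). Then |ZB| = |B − Z| = 63.98.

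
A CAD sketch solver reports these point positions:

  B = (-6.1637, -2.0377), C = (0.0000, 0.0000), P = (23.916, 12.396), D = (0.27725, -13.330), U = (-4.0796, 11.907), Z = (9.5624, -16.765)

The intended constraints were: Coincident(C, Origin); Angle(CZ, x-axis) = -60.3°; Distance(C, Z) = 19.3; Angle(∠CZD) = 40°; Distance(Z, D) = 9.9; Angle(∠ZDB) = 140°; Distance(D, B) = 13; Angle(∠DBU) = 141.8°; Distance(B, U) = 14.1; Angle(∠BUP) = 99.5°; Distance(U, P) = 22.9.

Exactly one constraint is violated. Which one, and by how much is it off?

Distance(U, P) = 22.9 — off by 5.10.

C = (0.00, 0.00) ✓; CZ at -60.30° ✓; |CZ| = 19.30 ✓; ∠CZD = 40.00° ✓; |ZD| = 9.900 ✓; ∠ZDB = 140.0° ✓; |DB| = 13.00 ✓; ∠DBU = 141.8° ✓; |BU| = 14.10 ✓; ∠BUP = 99.50° ✓; |UP| = 28.00 ✗.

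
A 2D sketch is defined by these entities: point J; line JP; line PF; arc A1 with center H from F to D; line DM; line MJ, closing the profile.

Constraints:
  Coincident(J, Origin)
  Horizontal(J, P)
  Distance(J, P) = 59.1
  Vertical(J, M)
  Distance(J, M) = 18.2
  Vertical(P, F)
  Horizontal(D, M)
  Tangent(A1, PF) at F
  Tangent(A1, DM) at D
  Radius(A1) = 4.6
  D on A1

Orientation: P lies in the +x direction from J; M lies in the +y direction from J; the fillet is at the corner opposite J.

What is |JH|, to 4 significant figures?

56.17

J is at the origin; J and P share the same y with |JP| = 59.1 and P on the +x side, so P = (59.10, 0.000). JM is vertical with |JM| = 18.2 and M on the +y side, so M = (0.000, 18.20). The virtual corner opposite J is at (59.10, 18.20). The tangent condition forces HF to be normal to PF and A1 meets DM tangentially, so HD is at right angles to DM, with radius 4.6, so the center H sits 4.6 in from both sides at H = (54.50, 13.60). Then |JH| = |H − J| = 56.17.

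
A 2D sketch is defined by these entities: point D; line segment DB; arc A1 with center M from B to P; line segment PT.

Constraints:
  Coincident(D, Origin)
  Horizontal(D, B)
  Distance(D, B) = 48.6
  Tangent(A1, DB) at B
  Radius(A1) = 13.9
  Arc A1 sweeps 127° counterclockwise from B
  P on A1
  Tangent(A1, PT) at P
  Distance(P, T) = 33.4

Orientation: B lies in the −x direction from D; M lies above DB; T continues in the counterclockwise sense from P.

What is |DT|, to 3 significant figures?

75.6

D is at the origin; DB is horizontal with |DB| = 48.6 and B on the −x side, so B = (-48.6, 0.00). A1 meets DB tangentially, so MB is at right angles to DB, so M = B + (0, 13.9) = (-48.6, 13.9). On A1, B sits at bearing -90° from M; a 127° counterclockwise sweep puts P at bearing 37°, so P = M + 13.9·(cos 37°, sin 37°) = (-37.5, 22.3). A1 meets PT tangentially, so MP is at right angles to PT, so PT runs along (−sin 37°, cos 37°); with |PT| = 33.4, T = (-57.6, 48.9). Then |DT| = |T − D| = 75.6.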